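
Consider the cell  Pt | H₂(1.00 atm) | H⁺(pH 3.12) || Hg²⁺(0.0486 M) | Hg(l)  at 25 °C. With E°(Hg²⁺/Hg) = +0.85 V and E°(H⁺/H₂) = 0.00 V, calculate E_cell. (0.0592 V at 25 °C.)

The Hg²⁺/Hg couple is the cathode, so E°_cell = 0.85 V; n = 2.
[H⁺] = 10^(−3.12) = 7.6 × 10^-4 M, and Q = [H⁺]^2 / ([Hg²⁺]·P(H₂)) = 1.18 × 10^-5.
E = E° − (0.0592/2) log Q = 0.85 − (0.0592/2)(-4.927) = 0.996 V.

1.00 V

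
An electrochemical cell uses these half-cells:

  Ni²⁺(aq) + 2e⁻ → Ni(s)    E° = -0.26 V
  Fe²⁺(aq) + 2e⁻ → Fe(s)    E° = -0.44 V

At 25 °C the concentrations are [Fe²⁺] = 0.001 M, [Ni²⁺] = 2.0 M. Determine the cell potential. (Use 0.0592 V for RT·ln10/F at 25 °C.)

0.278 V

The Ni²⁺/Ni couple has the higher reduction potential and acts as the cathode, so E°_cell = -0.26 − (-0.44) = 0.18 V.
Balancing electrons gives n = 2; the reaction quotient is Q = [Fe²⁺]/[Ni²⁺] = 5 × 10^-4.
At 25 °C, E = E° − (0.0592/n) log Q = 0.18 − (0.0592/2)(-3.301) = 0.180 + 0.098 = 0.278 V.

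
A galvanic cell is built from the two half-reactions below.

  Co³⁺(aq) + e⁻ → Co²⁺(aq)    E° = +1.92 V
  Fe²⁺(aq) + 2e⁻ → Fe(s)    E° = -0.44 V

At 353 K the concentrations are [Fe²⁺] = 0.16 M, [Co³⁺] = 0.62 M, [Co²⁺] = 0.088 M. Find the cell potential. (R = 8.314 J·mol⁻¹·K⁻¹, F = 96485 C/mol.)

The Co³⁺/Co²⁺ couple has the higher reduction potential and acts as the cathode, so E°_cell = +1.92 − (-0.44) = 2.36 V.
Balancing electrons gives n = 2; the reaction quotient is Q = [Fe²⁺]·[Co²⁺]^2/[Co³⁺]^2 = 0.00322.
E = E° − (RT/nF) ln Q = 2.36 − (8.314×353)/(2×96485) × (-5.737) = 2.360 + 0.087 = 2.447 V.

2.45 V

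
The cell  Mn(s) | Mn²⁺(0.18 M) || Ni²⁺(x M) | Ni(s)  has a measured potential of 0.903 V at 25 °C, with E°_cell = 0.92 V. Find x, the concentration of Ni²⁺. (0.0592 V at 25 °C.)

From the Nernst equation, log Q = n(E° − E)/0.0592 = 2(0.92 − 0.903)/0.0592 = 0.574, so Q = 3.75.
With Q = [Mn²⁺]/[Ni²⁺] and the known concentrations, [Ni²⁺] in the denominator gives [Ni²⁺] = 0.048 M.

0.048 M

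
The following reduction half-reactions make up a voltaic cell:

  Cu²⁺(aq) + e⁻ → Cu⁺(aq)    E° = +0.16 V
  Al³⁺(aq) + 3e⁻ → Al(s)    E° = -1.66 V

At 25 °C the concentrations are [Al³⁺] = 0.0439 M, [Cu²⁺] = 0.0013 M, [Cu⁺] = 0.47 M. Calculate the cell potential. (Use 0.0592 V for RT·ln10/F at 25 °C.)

The Cu²⁺/Cu⁺ couple has the higher reduction potential and acts as the cathode, so E°_cell = +0.16 − (-1.66) = 1.82 V.
Balancing electrons gives n = 3; the reaction quotient is Q = [Al³⁺]·[Cu⁺]^3/[Cu²⁺]^3 = 2.07 × 10^6.
At 25 °C, E = E° − (0.0592/n) log Q = 1.82 − (0.0592/3)(6.317) = 1.820 − 0.125 = 1.695 V.

1.70 V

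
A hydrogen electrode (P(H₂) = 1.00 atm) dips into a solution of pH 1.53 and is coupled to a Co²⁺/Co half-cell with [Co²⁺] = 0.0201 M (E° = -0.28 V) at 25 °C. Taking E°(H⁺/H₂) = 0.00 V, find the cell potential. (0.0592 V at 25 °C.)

The hydrogen couple is the cathode, so E°_cell = 0.28 V; n = 2.
[H⁺] = 10^(−1.53) = 0.030 M, and Q = [Co²⁺]·P(H₂) / [H⁺]^2 = 23.1.
E = E° − (0.0592/2) log Q = 0.28 − (0.0592/2)(1.363) = 0.240 V.

0.24 V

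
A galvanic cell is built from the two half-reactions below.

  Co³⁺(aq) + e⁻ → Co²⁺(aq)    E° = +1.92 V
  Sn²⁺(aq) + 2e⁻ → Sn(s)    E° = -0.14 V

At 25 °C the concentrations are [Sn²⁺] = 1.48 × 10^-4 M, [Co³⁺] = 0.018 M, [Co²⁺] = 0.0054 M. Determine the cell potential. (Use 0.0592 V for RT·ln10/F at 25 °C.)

The Co³⁺/Co²⁺ couple has the higher reduction potential and acts as the cathode, so E°_cell = +1.92 − (-0.14) = 2.06 V.
Balancing electrons gives n = 2; the reaction quotient is Q = [Sn²⁺]·[Co²⁺]^2/[Co³⁺]^2 = 1.33 × 10^-5.
At 25 °C, E = E° − (0.0592/n) log Q = 2.06 − (0.0592/2)(-4.875) = 2.060 + 0.144 = 2.204 V.

2.20 V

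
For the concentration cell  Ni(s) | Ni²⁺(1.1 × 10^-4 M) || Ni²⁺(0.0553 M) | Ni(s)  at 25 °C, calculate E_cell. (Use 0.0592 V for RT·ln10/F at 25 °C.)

0.080 V

Both half-cells are Ni²⁺/Ni, so E°_cell = 0. The concentrated side is the cathode; the cell reaction moves Ni²⁺ from high to low concentration with n = 2.
Q = [Ni²⁺]_dilute/[Ni²⁺]_conc = 1.1 × 10^-4/0.0553 = 0.00199.
E = 0 − (0.0592/2) log Q = −(0.0592/2)(-2.701) = 0.0799 V.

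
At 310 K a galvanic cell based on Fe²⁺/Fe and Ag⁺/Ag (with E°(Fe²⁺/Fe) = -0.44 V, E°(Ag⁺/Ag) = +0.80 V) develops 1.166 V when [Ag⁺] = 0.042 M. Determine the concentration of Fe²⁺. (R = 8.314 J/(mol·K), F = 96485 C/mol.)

From the Nernst equation, ln Q = nF(E° − E)/RT = 2×96485×(1.24 − 1.166)/(8.314×310) = 5.541, so Q = 255.
With Q = [Fe²⁺]/[Ag⁺]^2 and the known concentrations, [Fe²⁺] in the numerator gives [Fe²⁺] = 0.45 M.

0.45 M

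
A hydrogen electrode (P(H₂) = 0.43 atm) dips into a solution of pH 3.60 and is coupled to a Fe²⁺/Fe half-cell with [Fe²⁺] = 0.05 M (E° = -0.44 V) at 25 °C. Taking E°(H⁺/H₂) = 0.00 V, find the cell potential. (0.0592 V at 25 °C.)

0.28 V

The hydrogen couple is the cathode, so E°_cell = 0.44 V; n = 2.
[H⁺] = 10^(−3.60) = 2.5 × 10^-4 M, and Q = [Fe²⁺]·P(H₂) / [H⁺]^2 = 3.41 × 10^5.
E = E° − (0.0592/2) log Q = 0.44 − (0.0592/2)(5.532) = 0.276 V.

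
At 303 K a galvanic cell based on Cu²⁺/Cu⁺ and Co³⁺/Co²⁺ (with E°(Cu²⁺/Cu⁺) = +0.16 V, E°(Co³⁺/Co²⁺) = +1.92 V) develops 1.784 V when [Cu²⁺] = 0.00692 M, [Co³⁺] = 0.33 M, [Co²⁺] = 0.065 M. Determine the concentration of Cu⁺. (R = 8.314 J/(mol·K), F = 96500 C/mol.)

0.0034 M

From the Nernst equation, ln Q = nF(E° − E)/RT = 1×96500×(1.76 − 1.784)/(8.314×303) = -0.919, so Q = 0.399.
With Q = [Cu²⁺]·[Co²⁺]/([Cu⁺]·[Co³⁺]) and the known concentrations, [Cu⁺] in the denominator gives [Cu⁺] = 0.0034 M.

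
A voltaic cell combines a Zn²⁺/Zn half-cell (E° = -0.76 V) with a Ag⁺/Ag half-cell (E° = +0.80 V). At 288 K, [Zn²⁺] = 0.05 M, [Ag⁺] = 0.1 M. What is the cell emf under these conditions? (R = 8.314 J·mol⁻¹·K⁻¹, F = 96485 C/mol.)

1.54 V

The Ag⁺/Ag couple has the higher reduction potential and acts as the cathode, so E°_cell = +0.80 − (-0.76) = 1.56 V.
Balancing electrons gives n = 2; the reaction quotient is Q = [Zn²⁺]/[Ag⁺]^2 = 5.00.
E = E° − (RT/nF) ln Q = 1.56 − (8.314×288)/(2×96485) × (1.609) = 1.560 − 0.020 = 1.540 V.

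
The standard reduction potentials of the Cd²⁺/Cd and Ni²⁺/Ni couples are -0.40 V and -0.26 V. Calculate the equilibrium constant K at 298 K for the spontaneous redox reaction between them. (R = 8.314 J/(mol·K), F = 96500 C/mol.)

5.4 × 10^4

E°_cell = -0.26 − (-0.40) = 0.14 V, with n = 2 electrons transferred.
At equilibrium E = 0, so the Nernst equation gives ln K = nFE°/RT = (2)(96500)(0.14)/((8.314)(298)) = 10.91.
K = e^10.91 = 5.4 × 10^4.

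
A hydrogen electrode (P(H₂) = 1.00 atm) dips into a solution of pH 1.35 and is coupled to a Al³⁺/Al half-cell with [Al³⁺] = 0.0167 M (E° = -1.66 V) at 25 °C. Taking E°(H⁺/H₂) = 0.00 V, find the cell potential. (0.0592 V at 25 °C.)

1.62 V

The hydrogen couple is the cathode, so E°_cell = 1.66 V; n = 6.
[H⁺] = 10^(−1.35) = 0.045 M, and Q = [Al³⁺]^2·P(H₂)^3 / [H⁺]^6 = 3.51 × 10^4.
E = E° − (0.0592/6) log Q = 1.66 − (0.0592/6)(4.545) = 1.615 V.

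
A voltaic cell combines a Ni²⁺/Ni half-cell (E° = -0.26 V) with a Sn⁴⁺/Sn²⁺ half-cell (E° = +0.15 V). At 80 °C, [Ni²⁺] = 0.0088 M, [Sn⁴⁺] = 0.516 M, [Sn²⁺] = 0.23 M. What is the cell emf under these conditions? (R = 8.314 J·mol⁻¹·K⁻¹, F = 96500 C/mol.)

0.494 V

The Sn⁴⁺/Sn²⁺ couple has the higher reduction potential and acts as the cathode, so E°_cell = +0.15 − (-0.26) = 0.41 V.
Balancing electrons gives n = 2; the reaction quotient is Q = [Ni²⁺]·[Sn²⁺]/[Sn⁴⁺] = 0.00392.
E = E° − (RT/nF) ln Q = 0.41 − (8.314×353)/(2×96500) × (-5.541) = 0.410 + 0.084 = 0.494 V.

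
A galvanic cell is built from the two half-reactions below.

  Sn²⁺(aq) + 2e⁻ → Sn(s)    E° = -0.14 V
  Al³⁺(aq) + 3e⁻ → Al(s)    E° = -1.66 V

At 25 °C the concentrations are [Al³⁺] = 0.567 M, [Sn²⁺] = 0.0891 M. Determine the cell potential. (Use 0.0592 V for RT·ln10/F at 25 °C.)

1.49 V

The Sn²⁺/Sn couple has the higher reduction potential and acts as the cathode, so E°_cell = -0.14 − (-1.66) = 1.52 V.
Balancing electrons gives n = 6; the reaction quotient is Q = [Al³⁺]^2/[Sn²⁺]^3 = 454.
At 25 °C, E = E° − (0.0592/n) log Q = 1.52 − (0.0592/6)(2.658) = 1.520 − 0.026 = 1.494 V.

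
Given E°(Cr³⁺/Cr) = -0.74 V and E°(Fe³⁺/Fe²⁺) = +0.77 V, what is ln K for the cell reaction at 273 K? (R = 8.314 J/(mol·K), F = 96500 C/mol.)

E°_cell = +0.77 − (-0.74) = 1.51 V, with n = 3 electrons transferred.
At equilibrium E = 0, so the Nernst equation gives ln K = nFE°/RT = (3)(96500)(1.51)/((8.314)(273)) = 192.60.

ln K = 192.6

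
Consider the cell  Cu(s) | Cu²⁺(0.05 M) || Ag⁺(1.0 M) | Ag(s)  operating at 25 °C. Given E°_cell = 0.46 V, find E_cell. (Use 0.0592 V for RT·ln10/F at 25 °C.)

0.499 V

Balancing electrons gives n = 2; the reaction quotient is Q = [Cu²⁺]/[Ag⁺]^2 = 0.0500.
At 25 °C, E = E° − (0.0592/n) log Q = 0.46 − (0.0592/2)(-1.301) = 0.460 + 0.039 = 0.499 V.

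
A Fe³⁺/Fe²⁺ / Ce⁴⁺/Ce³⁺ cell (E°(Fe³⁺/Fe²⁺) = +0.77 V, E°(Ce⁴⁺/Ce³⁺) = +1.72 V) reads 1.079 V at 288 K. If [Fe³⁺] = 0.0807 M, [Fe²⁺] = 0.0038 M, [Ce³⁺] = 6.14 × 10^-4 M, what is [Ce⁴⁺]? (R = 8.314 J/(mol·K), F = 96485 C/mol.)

2.4 M

From the Nernst equation, ln Q = nF(E° − E)/RT = 1×96485×(0.95 − 1.079)/(8.314×288) = -5.198, so Q = 0.00553.
With Q = [Fe³⁺]·[Ce³⁺]/([Fe²⁺]·[Ce⁴⁺]) and the known concentrations, [Ce⁴⁺] in the denominator gives [Ce⁴⁺] = 2.4 M.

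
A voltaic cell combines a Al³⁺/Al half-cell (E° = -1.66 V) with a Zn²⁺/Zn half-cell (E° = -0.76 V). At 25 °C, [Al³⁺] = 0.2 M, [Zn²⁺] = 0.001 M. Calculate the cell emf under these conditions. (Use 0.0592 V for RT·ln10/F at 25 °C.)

The Zn²⁺/Zn couple has the higher reduction potential and acts as the cathode, so E°_cell = -0.76 − (-1.66) = 0.90 V.
Balancing electrons gives n = 6; the reaction quotient is Q = [Al³⁺]^2/[Zn²⁺]^3 = 4 × 10^7.
At 25 °C, E = E° − (0.0592/n) log Q = 0.90 − (0.0592/6)(7.602) = 0.900 − 0.075 = 0.825 V.

0.825 V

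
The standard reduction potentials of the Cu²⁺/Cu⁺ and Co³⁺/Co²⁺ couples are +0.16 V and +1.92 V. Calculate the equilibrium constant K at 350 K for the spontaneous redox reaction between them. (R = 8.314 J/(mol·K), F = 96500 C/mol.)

E°_cell = +1.92 − (+0.16) = 1.76 V, with n = 1 electron transferred.
At equilibrium E = 0, so the Nernst equation gives ln K = nFE°/RT = (1)(96500)(1.76)/((8.314)(350)) = 58.37.
K = e^58.37 = 2.2 × 10^25.

2.2 × 10^25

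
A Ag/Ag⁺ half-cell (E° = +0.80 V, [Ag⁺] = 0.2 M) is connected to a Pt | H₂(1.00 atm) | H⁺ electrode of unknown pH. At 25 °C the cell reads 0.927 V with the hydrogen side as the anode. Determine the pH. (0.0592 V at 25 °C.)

pH = 2.84

E°_cell = 0.80 V and n = 2.
log Q = n(E° − E)/0.0592 = 2×(0.80 − 0.927)/0.0592 = -4.291.
With Q = [H⁺]^2 / ([Ag⁺]^2·P(H₂)), solving for [H⁺] gives log[H⁺] = -2.844, so pH = 2.84.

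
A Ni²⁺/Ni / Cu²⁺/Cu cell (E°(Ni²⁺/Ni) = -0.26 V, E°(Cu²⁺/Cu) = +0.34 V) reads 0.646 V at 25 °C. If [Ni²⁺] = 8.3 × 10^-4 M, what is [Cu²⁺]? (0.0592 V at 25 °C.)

0.03 M

From the Nernst equation, log Q = n(E° − E)/0.0592 = 2(0.60 − 0.646)/0.0592 = -1.554, so Q = 0.0279.
With Q = [Ni²⁺]/[Cu²⁺] and the known concentrations, [Cu²⁺] in the denominator gives [Cu²⁺] = 0.03 M.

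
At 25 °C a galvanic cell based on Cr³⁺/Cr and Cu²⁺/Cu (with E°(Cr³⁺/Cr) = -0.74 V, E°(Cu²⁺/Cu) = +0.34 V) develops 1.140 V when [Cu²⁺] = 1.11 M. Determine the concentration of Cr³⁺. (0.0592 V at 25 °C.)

0.0011 M

From the Nernst equation, log Q = n(E° − E)/0.0592 = 6(1.08 − 1.140)/0.0592 = -6.081, so Q = 8.3 × 10^-7.
With Q = [Cr³⁺]^2/[Cu²⁺]^3 and the known concentrations, [Cr³⁺]^2 in the numerator gives [Cr³⁺] = 0.0011 M.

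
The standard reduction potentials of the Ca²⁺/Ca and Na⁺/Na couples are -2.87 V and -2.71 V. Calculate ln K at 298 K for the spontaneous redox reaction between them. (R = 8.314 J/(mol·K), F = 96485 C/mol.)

E°_cell = -2.71 − (-2.87) = 0.16 V, with n = 2 electrons transferred.
At equilibrium E = 0, so the Nernst equation gives ln K = nFE°/RT = (2)(96485)(0.16)/((8.314)(298)) = 12.46.

ln K = 12.5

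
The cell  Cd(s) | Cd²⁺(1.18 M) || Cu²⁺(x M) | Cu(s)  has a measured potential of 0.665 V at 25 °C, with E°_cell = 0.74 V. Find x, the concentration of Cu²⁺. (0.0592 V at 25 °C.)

0.0035 M

From the Nernst equation, log Q = n(E° − E)/0.0592 = 2(0.74 − 0.665)/0.0592 = 2.534, so Q = 342.
With Q = [Cd²⁺]/[Cu²⁺] and the known concentrations, [Cu²⁺] in the denominator gives [Cu²⁺] = 0.0035 M.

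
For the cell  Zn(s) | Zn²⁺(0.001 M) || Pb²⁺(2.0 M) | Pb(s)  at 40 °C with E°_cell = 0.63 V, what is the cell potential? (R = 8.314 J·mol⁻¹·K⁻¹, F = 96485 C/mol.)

Balancing electrons gives n = 2; the reaction quotient is Q = [Zn²⁺]/[Pb²⁺] = 5 × 10^-4.
E = E° − (RT/nF) ln Q = 0.63 − (8.314×313)/(2×96485) × (-7.601) = 0.630 + 0.103 = 0.733 V.

0.733 V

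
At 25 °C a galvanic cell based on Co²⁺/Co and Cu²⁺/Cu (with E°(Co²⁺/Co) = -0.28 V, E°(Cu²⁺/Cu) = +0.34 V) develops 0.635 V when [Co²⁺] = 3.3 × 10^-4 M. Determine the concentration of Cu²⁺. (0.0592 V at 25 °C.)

0.0011 M

From the Nernst equation, log Q = n(E° − E)/0.0592 = 2(0.62 − 0.635)/0.0592 = -0.507, so Q = 0.311.
With Q = [Co²⁺]/[Cu²⁺] and the known concentrations, [Cu²⁺] in the denominator gives [Cu²⁺] = 0.0011 M.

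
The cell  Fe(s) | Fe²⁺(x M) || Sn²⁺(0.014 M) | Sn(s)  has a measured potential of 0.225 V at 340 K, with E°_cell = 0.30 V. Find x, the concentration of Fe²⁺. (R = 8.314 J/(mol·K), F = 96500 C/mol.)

2.3 M

From the Nernst equation, ln Q = nF(E° − E)/RT = 2×96500×(0.30 − 0.225)/(8.314×340) = 5.121, so Q = 167.
With Q = [Fe²⁺]/[Sn²⁺] and the known concentrations, [Fe²⁺] in the numerator gives [Fe²⁺] = 2.3 M.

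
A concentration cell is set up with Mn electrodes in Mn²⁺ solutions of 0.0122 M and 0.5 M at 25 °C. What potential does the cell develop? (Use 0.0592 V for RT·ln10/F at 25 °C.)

Both half-cells are Mn²⁺/Mn, so E°_cell = 0. The concentrated side is the cathode; the cell reaction moves Mn²⁺ from high to low concentration with n = 2.
Q = [Mn²⁺]_dilute/[Mn²⁺]_conc = 0.0122/0.5 = 0.0244.
E = 0 − (0.0592/2) log Q = −(0.0592/2)(-1.613) = 0.0477 V.

0.048 V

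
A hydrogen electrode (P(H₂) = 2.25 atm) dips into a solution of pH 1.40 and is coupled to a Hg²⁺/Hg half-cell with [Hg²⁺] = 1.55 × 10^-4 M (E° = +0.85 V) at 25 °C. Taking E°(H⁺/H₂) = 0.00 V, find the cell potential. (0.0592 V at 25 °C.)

0.83 V

The Hg²⁺/Hg couple is the cathode, so E°_cell = 0.85 V; n = 2.
[H⁺] = 10^(−1.40) = 0.040 M, and Q = [H⁺]^2 / ([Hg²⁺]·P(H₂)) = 4.54.
E = E° − (0.0592/2) log Q = 0.85 − (0.0592/2)(0.657) = 0.831 V.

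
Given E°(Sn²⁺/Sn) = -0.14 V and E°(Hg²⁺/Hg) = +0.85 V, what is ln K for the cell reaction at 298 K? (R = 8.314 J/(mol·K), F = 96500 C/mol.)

E°_cell = +0.85 − (-0.14) = 0.99 V, with n = 2 electrons transferred.
At equilibrium E = 0, so the Nernst equation gives ln K = nFE°/RT = (2)(96500)(0.99)/((8.314)(298)) = 77.12.

ln K = 77.1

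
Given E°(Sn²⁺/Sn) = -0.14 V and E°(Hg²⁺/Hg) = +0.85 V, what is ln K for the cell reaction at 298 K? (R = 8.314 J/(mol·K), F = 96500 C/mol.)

E°_cell = +0.85 − (-0.14) = 0.99 V, with n = 2 electrons transferred.
At equilibrium E = 0, so the Nernst equation gives ln K = nFE°/RT = (2)(96500)(0.99)/((8.314)(298)) = 77.12.

ln K = 77.1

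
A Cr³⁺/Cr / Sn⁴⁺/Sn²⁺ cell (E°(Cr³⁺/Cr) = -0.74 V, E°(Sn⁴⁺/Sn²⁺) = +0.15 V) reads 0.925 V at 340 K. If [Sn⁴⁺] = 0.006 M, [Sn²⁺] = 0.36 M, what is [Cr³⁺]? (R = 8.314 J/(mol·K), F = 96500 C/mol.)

6 × 10^-5 M

From the Nernst equation, ln Q = nF(E° − E)/RT = 6×96500×(0.89 − 0.925)/(8.314×340) = -7.169, so Q = 7.7 × 10^-4.
With Q = [Cr³⁺]^2·[Sn²⁺]^3/[Sn⁴⁺]^3 and the known concentrations, [Cr³⁺]^2 in the numerator gives [Cr³⁺] = 6 × 10^-5 M.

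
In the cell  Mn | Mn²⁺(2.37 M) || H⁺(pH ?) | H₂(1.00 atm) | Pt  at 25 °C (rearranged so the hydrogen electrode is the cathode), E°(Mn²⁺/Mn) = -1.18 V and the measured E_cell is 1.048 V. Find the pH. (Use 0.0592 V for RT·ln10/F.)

E°_cell = 1.18 V and n = 2.
log Q = n(E° − E)/0.0592 = 2×(1.18 − 1.048)/0.0592 = 4.459.
With Q = [Mn²⁺]·P(H₂) / [H⁺]^2, solving for [H⁺] gives log[H⁺] = -2.042, so pH = 2.04.

pH = 2.04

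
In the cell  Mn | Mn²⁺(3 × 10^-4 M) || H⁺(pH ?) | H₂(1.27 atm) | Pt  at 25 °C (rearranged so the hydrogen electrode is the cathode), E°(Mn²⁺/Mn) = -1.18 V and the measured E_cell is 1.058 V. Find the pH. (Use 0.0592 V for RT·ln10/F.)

E°_cell = 1.18 V and n = 2.
log Q = n(E° − E)/0.0592 = 2×(1.18 − 1.058)/0.0592 = 4.122.
With Q = [Mn²⁺]·P(H₂) / [H⁺]^2, solving for [H⁺] gives log[H⁺] = -3.770, so pH = 3.77.

pH = 3.77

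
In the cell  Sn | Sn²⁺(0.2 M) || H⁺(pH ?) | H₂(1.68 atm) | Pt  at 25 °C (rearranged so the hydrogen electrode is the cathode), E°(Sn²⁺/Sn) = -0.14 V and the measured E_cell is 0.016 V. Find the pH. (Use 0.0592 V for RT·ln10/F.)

E°_cell = 0.14 V and n = 2.
log Q = n(E° − E)/0.0592 = 2×(0.14 − 0.016)/0.0592 = 4.189.
With Q = [Sn²⁺]·P(H₂) / [H⁺]^2, solving for [H⁺] gives log[H⁺] = -2.331, so pH = 2.33.

pH = 2.33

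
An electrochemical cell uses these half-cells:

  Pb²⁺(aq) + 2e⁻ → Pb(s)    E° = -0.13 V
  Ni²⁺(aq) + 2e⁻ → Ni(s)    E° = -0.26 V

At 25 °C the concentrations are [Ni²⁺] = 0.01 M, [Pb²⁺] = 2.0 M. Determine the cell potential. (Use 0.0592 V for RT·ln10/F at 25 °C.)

The Pb²⁺/Pb couple has the higher reduction potential and acts as the cathode, so E°_cell = -0.13 − (-0.26) = 0.13 V.
Balancing electrons gives n = 2; the reaction quotient is Q = [Ni²⁺]/[Pb²⁺] = 0.00500.
At 25 °C, E = E° − (0.0592/n) log Q = 0.13 − (0.0592/2)(-2.301) = 0.130 + 0.068 = 0.198 V.

0.198 V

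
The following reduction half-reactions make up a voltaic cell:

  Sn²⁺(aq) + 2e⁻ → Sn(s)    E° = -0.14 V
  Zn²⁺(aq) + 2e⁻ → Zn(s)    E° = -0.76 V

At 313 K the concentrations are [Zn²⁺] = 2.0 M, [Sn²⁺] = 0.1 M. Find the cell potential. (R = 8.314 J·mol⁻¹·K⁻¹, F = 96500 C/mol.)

The Sn²⁺/Sn couple has the higher reduction potential and acts as the cathode, so E°_cell = -0.14 − (-0.76) = 0.62 V.
Balancing electrons gives n = 2; the reaction quotient is Q = [Zn²⁺]/[Sn²⁺] = 20.0.
E = E° − (RT/nF) ln Q = 0.62 − (8.314×313)/(2×96500) × (2.996) = 0.620 − 0.040 = 0.580 V.

0.580 V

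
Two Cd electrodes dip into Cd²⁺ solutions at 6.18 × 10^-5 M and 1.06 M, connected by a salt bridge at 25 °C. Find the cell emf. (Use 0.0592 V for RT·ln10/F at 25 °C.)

Both half-cells are Cd²⁺/Cd, so E°_cell = 0. The concentrated side is the cathode; the cell reaction moves Cd²⁺ from high to low concentration with n = 2.
Q = [Cd²⁺]_dilute/[Cd²⁺]_conc = 6.18 × 10^-5/1.06 = 5.83 × 10^-5.
E = 0 − (0.0592/2) log Q = −(0.0592/2)(-4.234) = 0.1253 V.

0.13 V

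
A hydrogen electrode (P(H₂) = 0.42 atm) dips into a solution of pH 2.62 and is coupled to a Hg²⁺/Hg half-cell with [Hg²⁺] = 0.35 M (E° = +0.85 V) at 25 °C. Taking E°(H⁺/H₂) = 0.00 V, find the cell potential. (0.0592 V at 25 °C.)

0.98 V

The Hg²⁺/Hg couple is the cathode, so E°_cell = 0.85 V; n = 2.
[H⁺] = 10^(−2.62) = 0.0024 M, and Q = [H⁺]^2 / ([Hg²⁺]·P(H₂)) = 3.91 × 10^-5.
E = E° − (0.0592/2) log Q = 0.85 − (0.0592/2)(-4.407) = 0.980 V.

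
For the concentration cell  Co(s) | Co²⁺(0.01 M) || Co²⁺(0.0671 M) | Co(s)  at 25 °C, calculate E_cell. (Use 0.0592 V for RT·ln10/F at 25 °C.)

0.024 V

Both half-cells are Co²⁺/Co, so E°_cell = 0. The concentrated side is the cathode; the cell reaction moves Co²⁺ from high to low concentration with n = 2.
Q = [Co²⁺]_dilute/[Co²⁺]_conc = 0.01/0.0671 = 0.149.
E = 0 − (0.0592/2) log Q = −(0.0592/2)(-0.827) = 0.0245 V.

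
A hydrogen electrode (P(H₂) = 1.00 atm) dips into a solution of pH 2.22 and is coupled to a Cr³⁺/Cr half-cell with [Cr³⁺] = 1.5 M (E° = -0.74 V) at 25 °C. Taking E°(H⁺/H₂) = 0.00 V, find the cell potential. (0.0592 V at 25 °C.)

0.61 V

The hydrogen couple is the cathode, so E°_cell = 0.74 V; n = 6.
[H⁺] = 10^(−2.22) = 0.0060 M, and Q = [Cr³⁺]^2·P(H₂)^3 / [H⁺]^6 = 4.7 × 10^13.
E = E° − (0.0592/6) log Q = 0.74 − (0.0592/6)(13.672) = 0.605 V.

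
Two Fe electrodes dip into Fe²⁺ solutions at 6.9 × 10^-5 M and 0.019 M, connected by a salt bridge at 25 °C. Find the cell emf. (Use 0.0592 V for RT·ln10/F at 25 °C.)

Both half-cells are Fe²⁺/Fe, so E°_cell = 0. The concentrated side is the cathode; the cell reaction moves Fe²⁺ from high to low concentration with n = 2.
Q = [Fe²⁺]_dilute/[Fe²⁺]_conc = 6.9 × 10^-5/0.019 = 0.00363.
E = 0 − (0.0592/2) log Q = −(0.0592/2)(-2.440) = 0.0722 V.

0.072 V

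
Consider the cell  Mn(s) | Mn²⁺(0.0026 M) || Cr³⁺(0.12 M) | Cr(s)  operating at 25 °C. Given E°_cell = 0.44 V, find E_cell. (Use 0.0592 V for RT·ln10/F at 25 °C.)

0.498 V

Balancing electrons gives n = 6; the reaction quotient is Q = [Mn²⁺]^3/[Cr³⁺]^2 = 1.22 × 10^-6.
At 25 °C, E = E° − (0.0592/n) log Q = 0.44 − (0.0592/6)(-5.913) = 0.440 + 0.058 = 0.498 V.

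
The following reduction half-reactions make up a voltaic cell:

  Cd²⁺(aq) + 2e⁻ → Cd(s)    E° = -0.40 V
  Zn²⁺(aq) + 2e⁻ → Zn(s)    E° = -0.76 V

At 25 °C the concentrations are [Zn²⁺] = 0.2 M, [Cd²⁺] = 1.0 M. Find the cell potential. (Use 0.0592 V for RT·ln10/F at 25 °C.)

0.381 V

The Cd²⁺/Cd couple has the higher reduction potential and acts as the cathode, so E°_cell = -0.40 − (-0.76) = 0.36 V.
Balancing electrons gives n = 2; the reaction quotient is Q = [Zn²⁺]/[Cd²⁺] = 0.200.
At 25 °C, E = E° − (0.0592/n) log Q = 0.36 − (0.0592/2)(-0.699) = 0.360 + 0.021 = 0.381 V.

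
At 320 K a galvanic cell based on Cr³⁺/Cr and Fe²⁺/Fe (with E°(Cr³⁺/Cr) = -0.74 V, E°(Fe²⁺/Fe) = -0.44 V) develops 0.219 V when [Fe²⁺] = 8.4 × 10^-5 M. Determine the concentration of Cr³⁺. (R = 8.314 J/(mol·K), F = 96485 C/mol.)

From the Nernst equation, ln Q = nF(E° − E)/RT = 6×96485×(0.30 − 0.219)/(8.314×320) = 17.625, so Q = 4.51 × 10^7.
With Q = [Cr³⁺]^2/[Fe²⁺]^3 and the known concentrations, [Cr³⁺]^2 in the numerator gives [Cr³⁺] = 0.0052 M.

0.0052 M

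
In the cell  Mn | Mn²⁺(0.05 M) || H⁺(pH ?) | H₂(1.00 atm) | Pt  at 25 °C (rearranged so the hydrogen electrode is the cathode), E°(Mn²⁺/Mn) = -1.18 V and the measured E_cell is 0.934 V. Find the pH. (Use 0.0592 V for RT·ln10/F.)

E°_cell = 1.18 V and n = 2.
log Q = n(E° − E)/0.0592 = 2×(1.18 − 0.934)/0.0592 = 8.311.
With Q = [Mn²⁺]·P(H₂) / [H⁺]^2, solving for [H⁺] gives log[H⁺] = -4.806, so pH = 4.81.

pH = 4.81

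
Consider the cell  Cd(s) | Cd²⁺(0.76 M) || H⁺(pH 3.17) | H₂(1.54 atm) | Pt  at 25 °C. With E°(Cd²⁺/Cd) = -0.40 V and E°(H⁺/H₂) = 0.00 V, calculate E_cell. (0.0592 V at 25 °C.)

0.21 V

The hydrogen couple is the cathode, so E°_cell = 0.40 V; n = 2.
[H⁺] = 10^(−3.17) = 6.8 × 10^-4 M, and Q = [Cd²⁺]·P(H₂) / [H⁺]^2 = 2.56 × 10^6.
E = E° − (0.0592/2) log Q = 0.40 − (0.0592/2)(6.408) = 0.210 V.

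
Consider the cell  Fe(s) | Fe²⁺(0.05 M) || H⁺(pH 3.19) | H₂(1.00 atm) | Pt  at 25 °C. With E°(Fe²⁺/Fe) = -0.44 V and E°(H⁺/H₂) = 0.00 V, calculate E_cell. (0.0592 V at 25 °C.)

The hydrogen couple is the cathode, so E°_cell = 0.44 V; n = 2.
[H⁺] = 10^(−3.19) = 6.5 × 10^-4 M, and Q = [Fe²⁺]·P(H₂) / [H⁺]^2 = 1.2 × 10^5.
E = E° − (0.0592/2) log Q = 0.44 − (0.0592/2)(5.079) = 0.290 V.

0.29 V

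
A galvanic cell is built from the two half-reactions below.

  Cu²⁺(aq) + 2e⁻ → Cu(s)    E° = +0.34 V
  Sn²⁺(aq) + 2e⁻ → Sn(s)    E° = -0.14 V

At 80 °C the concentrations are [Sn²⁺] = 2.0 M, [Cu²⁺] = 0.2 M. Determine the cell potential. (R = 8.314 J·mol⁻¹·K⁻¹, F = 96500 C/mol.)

The Cu²⁺/Cu couple has the higher reduction potential and acts as the cathode, so E°_cell = +0.34 − (-0.14) = 0.48 V.
Balancing electrons gives n = 2; the reaction quotient is Q = [Sn²⁺]/[Cu²⁺] = 10.0.
E = E° − (RT/nF) ln Q = 0.48 − (8.314×353)/(2×96500) × (2.303) = 0.480 − 0.035 = 0.445 V.

0.445 V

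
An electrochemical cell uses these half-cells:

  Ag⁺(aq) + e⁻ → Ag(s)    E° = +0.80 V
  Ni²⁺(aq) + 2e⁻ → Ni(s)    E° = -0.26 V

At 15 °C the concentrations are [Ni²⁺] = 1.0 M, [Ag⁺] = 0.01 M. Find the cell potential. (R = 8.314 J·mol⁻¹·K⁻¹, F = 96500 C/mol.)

0.946 V

The Ag⁺/Ag couple has the higher reduction potential and acts as the cathode, so E°_cell = +0.80 − (-0.26) = 1.06 V.
Balancing electrons gives n = 2; the reaction quotient is Q = [Ni²⁺]/[Ag⁺]^2 = 1 × 10^4.
E = E° − (RT/nF) ln Q = 1.06 − (8.314×288)/(2×96500) × (9.210) = 1.060 − 0.114 = 0.946 V.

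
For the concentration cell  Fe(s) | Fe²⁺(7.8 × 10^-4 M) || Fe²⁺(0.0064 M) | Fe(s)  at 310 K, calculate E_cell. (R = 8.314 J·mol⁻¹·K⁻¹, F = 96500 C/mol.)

Both half-cells are Fe²⁺/Fe, so E°_cell = 0. The concentrated side is the cathode; the cell reaction moves Fe²⁺ from high to low concentration with n = 2.
Q = [Fe²⁺]_dilute/[Fe²⁺]_conc = 7.8 × 10^-4/0.0064 = 0.122.
E = 0 − (RT/nF) ln Q = −((8.314×310)/(2×96500))(-2.105) = 0.0281 V.

0.028 V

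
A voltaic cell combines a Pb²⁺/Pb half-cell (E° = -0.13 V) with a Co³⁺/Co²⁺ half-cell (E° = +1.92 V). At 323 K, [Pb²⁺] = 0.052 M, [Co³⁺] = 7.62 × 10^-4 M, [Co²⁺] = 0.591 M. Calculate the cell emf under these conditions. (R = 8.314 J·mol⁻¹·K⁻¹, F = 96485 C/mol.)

The Co³⁺/Co²⁺ couple has the higher reduction potential and acts as the cathode, so E°_cell = +1.92 − (-0.13) = 2.05 V.
Balancing electrons gives n = 2; the reaction quotient is Q = [Pb²⁺]·[Co²⁺]^2/[Co³⁺]^2 = 3.13 × 10^4.
E = E° − (RT/nF) ln Q = 2.05 − (8.314×323)/(2×96485) × (10.351) = 2.050 − 0.144 = 1.906 V.

1.91 V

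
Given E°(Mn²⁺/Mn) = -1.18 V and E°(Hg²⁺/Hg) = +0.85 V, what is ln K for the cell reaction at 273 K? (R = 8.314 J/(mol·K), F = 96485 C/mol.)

E°_cell = +0.85 − (-1.18) = 2.03 V, with n = 2 electrons transferred.
At equilibrium E = 0, so the Nernst equation gives ln K = nFE°/RT = (2)(96485)(2.03)/((8.314)(273)) = 172.59.

ln K = 172.6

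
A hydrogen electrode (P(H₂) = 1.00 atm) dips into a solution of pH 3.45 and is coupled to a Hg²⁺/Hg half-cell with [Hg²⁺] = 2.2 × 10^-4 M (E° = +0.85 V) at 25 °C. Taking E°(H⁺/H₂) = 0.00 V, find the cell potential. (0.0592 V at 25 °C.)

0.95 V

The Hg²⁺/Hg couple is the cathode, so E°_cell = 0.85 V; n = 2.
[H⁺] = 10^(−3.45) = 3.5 × 10^-4 M, and Q = [H⁺]^2 / ([Hg²⁺]·P(H₂)) = 5.72 × 10^-4.
E = E° − (0.0592/2) log Q = 0.85 − (0.0592/2)(-3.242) = 0.946 V.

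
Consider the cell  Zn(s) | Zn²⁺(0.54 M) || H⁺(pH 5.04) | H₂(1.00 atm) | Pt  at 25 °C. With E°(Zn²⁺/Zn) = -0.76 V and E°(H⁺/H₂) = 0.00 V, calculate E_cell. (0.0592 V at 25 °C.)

0.47 V

The hydrogen couple is the cathode, so E°_cell = 0.76 V; n = 2.
[H⁺] = 10^(−5.04) = 9.1 × 10^-6 M, and Q = [Zn²⁺]·P(H₂) / [H⁺]^2 = 6.49 × 10^9.
E = E° − (0.0592/2) log Q = 0.76 − (0.0592/2)(9.812) = 0.470 V.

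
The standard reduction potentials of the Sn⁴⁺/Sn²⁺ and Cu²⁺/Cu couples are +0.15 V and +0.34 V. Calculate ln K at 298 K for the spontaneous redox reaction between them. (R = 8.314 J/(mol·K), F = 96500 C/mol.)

E°_cell = +0.34 − (+0.15) = 0.19 V, with n = 2 electrons transferred.
At equilibrium E = 0, so the Nernst equation gives ln K = nFE°/RT = (2)(96500)(0.19)/((8.314)(298)) = 14.80.

ln K = 14.8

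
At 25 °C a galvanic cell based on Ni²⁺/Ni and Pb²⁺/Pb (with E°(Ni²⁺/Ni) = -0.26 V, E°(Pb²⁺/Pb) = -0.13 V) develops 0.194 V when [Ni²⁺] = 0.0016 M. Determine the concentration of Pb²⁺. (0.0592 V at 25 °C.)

From the Nernst equation, log Q = n(E° − E)/0.0592 = 2(0.13 − 0.194)/0.0592 = -2.162, so Q = 0.00688.
With Q = [Ni²⁺]/[Pb²⁺] and the known concentrations, [Pb²⁺] in the denominator gives [Pb²⁺] = 0.23 M.

0.23 M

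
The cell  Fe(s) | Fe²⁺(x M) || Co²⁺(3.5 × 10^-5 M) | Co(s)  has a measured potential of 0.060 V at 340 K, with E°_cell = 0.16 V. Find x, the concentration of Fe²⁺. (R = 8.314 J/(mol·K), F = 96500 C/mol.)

0.032 M

From the Nernst equation, ln Q = nF(E° − E)/RT = 2×96500×(0.16 − 0.060)/(8.314×340) = 6.828, so Q = 923.
With Q = [Fe²⁺]/[Co²⁺] and the known concentrations, [Fe²⁺] in the numerator gives [Fe²⁺] = 0.032 M.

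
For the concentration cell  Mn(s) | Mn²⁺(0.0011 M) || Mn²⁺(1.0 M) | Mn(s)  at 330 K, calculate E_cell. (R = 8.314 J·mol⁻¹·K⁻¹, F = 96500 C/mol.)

0.097 V

Both half-cells are Mn²⁺/Mn, so E°_cell = 0. The concentrated side is the cathode; the cell reaction moves Mn²⁺ from high to low concentration with n = 2.
Q = [Mn²⁺]_dilute/[Mn²⁺]_conc = 0.0011/1.0 = 0.00110.
E = 0 − (RT/nF) ln Q = −((8.314×330)/(2×96500))(-6.812) = 0.0968 V.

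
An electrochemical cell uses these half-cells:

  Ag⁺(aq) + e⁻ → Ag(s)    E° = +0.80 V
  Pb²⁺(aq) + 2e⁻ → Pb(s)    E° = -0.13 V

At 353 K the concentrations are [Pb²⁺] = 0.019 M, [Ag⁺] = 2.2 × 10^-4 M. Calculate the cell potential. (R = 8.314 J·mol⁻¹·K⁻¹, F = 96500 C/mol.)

0.734 V

The Ag⁺/Ag couple has the higher reduction potential and acts as the cathode, so E°_cell = +0.80 − (-0.13) = 0.93 V.
Balancing electrons gives n = 2; the reaction quotient is Q = [Pb²⁺]/[Ag⁺]^2 = 3.93 × 10^5.
E = E° − (RT/nF) ln Q = 0.93 − (8.314×353)/(2×96500) × (12.880) = 0.930 − 0.196 = 0.734 V.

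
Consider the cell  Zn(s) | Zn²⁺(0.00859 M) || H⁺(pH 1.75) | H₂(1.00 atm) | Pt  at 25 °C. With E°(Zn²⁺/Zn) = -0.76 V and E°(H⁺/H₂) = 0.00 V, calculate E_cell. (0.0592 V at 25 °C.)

0.72 V

The hydrogen couple is the cathode, so E°_cell = 0.76 V; n = 2.
[H⁺] = 10^(−1.75) = 0.018 M, and Q = [Zn²⁺]·P(H₂) / [H⁺]^2 = 27.2.
E = E° − (0.0592/2) log Q = 0.76 − (0.0592/2)(1.434) = 0.718 V.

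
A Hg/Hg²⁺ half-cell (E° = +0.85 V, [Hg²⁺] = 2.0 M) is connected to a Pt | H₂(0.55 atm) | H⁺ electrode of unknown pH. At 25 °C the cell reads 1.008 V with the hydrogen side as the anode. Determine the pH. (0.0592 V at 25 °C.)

pH = 2.65

E°_cell = 0.85 V and n = 2.
log Q = n(E° − E)/0.0592 = 2×(0.85 − 1.008)/0.0592 = -5.338.
With Q = [H⁺]^2 / ([Hg²⁺]·P(H₂)), solving for [H⁺] gives log[H⁺] = -2.648, so pH = 2.65.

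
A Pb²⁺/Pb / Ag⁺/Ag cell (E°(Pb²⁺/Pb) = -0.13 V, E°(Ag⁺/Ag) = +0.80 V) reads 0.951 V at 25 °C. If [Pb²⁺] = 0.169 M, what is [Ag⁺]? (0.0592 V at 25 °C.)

0.93 M

From the Nernst equation, log Q = n(E° − E)/0.0592 = 2(0.93 − 0.951)/0.0592 = -0.709, so Q = 0.195.
With Q = [Pb²⁺]/[Ag⁺]^2 and the known concentrations, [Ag⁺]^2 in the denominator gives [Ag⁺] = 0.93 M.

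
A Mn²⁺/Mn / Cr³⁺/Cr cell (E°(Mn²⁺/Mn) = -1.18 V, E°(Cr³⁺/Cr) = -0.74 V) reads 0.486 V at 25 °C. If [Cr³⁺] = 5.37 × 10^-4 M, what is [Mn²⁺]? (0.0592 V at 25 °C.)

1.8 × 10^-4 M

From the Nernst equation, log Q = n(E° − E)/0.0592 = 6(0.44 − 0.486)/0.0592 = -4.662, so Q = 2.18 × 10^-5.
With Q = [Mn²⁺]^3/[Cr³⁺]^2 and the known concentrations, [Mn²⁺]^3 in the numerator gives [Mn²⁺] = 1.8 × 10^-4 M.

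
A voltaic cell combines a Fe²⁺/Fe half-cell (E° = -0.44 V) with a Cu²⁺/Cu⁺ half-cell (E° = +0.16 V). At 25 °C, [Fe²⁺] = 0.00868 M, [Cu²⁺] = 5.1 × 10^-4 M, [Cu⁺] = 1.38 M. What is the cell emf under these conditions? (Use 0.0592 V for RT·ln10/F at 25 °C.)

0.458 V

The Cu²⁺/Cu⁺ couple has the higher reduction potential and acts as the cathode, so E°_cell = +0.16 − (-0.44) = 0.60 V.
Balancing electrons gives n = 2; the reaction quotient is Q = [Fe²⁺]·[Cu⁺]^2/[Cu²⁺]^2 = 6.36 × 10^4.
At 25 °C, E = E° − (0.0592/n) log Q = 0.60 − (0.0592/2)(4.803) = 0.600 − 0.142 = 0.458 V.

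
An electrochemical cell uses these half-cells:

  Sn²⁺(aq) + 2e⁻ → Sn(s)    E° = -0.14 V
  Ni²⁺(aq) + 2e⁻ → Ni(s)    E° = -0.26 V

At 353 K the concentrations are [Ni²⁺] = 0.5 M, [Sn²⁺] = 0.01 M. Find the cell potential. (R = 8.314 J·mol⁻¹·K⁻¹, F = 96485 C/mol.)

0.061 V

The Sn²⁺/Sn couple has the higher reduction potential and acts as the cathode, so E°_cell = -0.14 − (-0.26) = 0.12 V.
Balancing electrons gives n = 2; the reaction quotient is Q = [Ni²⁺]/[Sn²⁺] = 50.0.
E = E° − (RT/nF) ln Q = 0.12 − (8.314×353)/(2×96485) × (3.912) = 0.120 − 0.059 = 0.061 V.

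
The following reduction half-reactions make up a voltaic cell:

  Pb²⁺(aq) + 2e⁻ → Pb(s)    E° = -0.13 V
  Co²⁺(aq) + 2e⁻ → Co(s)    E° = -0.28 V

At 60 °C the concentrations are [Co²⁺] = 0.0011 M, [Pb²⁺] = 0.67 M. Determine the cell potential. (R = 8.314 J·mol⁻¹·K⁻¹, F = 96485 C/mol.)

The Pb²⁺/Pb couple has the higher reduction potential and acts as the cathode, so E°_cell = -0.13 − (-0.28) = 0.15 V.
Balancing electrons gives n = 2; the reaction quotient is Q = [Co²⁺]/[Pb²⁺] = 0.00164.
E = E° − (RT/nF) ln Q = 0.15 − (8.314×333)/(2×96485) × (-6.412) = 0.150 + 0.092 = 0.242 V.

0.242 V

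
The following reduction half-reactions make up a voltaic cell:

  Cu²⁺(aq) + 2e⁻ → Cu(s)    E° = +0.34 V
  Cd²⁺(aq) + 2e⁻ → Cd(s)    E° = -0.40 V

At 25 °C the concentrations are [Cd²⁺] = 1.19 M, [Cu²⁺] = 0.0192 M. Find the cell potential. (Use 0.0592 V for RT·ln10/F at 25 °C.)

0.687 V

The Cu²⁺/Cu couple has the higher reduction potential and acts as the cathode, so E°_cell = +0.34 − (-0.40) = 0.74 V.
Balancing electrons gives n = 2; the reaction quotient is Q = [Cd²⁺]/[Cu²⁺] = 62.0.
At 25 °C, E = E° − (0.0592/n) log Q = 0.74 − (0.0592/2)(1.792) = 0.740 − 0.053 = 0.687 V.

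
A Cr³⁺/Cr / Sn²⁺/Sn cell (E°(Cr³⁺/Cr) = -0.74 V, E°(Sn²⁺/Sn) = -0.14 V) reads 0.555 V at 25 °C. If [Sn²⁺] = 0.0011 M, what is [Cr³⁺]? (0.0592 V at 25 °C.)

0.007 M

From the Nernst equation, log Q = n(E° − E)/0.0592 = 6(0.60 − 0.555)/0.0592 = 4.561, so Q = 3.64 × 10^4.
With Q = [Cr³⁺]^2/[Sn²⁺]^3 and the known concentrations, [Cr³⁺]^2 in the numerator gives [Cr³⁺] = 0.007 M.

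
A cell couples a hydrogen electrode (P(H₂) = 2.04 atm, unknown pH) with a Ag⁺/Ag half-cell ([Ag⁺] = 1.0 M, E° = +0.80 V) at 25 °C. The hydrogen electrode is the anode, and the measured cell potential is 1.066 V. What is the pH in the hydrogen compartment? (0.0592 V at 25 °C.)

E°_cell = 0.80 V and n = 2.
log Q = n(E° − E)/0.0592 = 2×(0.80 − 1.066)/0.0592 = -8.986.
With Q = [H⁺]^2 / ([Ag⁺]^2·P(H₂)), solving for [H⁺] gives log[H⁺] = -4.338, so pH = 4.34.

pH = 4.34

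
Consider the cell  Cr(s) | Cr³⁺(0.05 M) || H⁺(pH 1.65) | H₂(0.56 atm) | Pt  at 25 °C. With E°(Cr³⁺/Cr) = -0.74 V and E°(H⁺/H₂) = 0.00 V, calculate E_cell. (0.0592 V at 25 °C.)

The hydrogen couple is the cathode, so E°_cell = 0.74 V; n = 6.
[H⁺] = 10^(−1.65) = 0.022 M, and Q = [Cr³⁺]^2·P(H₂)^3 / [H⁺]^6 = 3.49 × 10^6.
E = E° − (0.0592/6) log Q = 0.74 − (0.0592/6)(6.543) = 0.675 V.

0.68 V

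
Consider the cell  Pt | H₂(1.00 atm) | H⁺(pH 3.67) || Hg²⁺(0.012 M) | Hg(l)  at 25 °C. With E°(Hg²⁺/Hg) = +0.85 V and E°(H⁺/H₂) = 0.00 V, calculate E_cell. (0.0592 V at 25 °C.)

The Hg²⁺/Hg couple is the cathode, so E°_cell = 0.85 V; n = 2.
[H⁺] = 10^(−3.67) = 2.1 × 10^-4 M, and Q = [H⁺]^2 / ([Hg²⁺]·P(H₂)) = 3.81 × 10^-6.
E = E° − (0.0592/2) log Q = 0.85 − (0.0592/2)(-5.419) = 1.010 V.

1.01 V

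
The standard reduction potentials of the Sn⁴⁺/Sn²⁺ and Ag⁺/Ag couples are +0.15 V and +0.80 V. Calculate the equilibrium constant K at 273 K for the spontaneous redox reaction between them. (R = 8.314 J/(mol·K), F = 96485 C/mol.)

1 × 10^24

E°_cell = +0.80 − (+0.15) = 0.65 V, with n = 2 electrons transferred.
At equilibrium E = 0, so the Nernst equation gives ln K = nFE°/RT = (2)(96485)(0.65)/((8.314)(273)) = 55.26.
K = e^55.26 = 1 × 10^24.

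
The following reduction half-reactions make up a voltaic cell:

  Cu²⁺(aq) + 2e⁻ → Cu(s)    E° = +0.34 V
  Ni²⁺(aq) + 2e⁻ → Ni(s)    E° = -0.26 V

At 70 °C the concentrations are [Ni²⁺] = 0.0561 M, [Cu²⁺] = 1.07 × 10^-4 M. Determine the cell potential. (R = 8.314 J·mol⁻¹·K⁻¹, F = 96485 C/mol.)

The Cu²⁺/Cu couple has the higher reduction potential and acts as the cathode, so E°_cell = +0.34 − (-0.26) = 0.60 V.
Balancing electrons gives n = 2; the reaction quotient is Q = [Ni²⁺]/[Cu²⁺] = 524.
E = E° − (RT/nF) ln Q = 0.60 − (8.314×343)/(2×96485) × (6.262) = 0.600 − 0.093 = 0.507 V.

0.507 V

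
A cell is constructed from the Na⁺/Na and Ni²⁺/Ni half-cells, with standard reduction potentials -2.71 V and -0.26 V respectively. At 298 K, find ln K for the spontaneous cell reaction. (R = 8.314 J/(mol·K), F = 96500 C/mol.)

ln K = 190.9

E°_cell = -0.26 − (-2.71) = 2.45 V, with n = 2 electrons transferred.
At equilibrium E = 0, so the Nernst equation gives ln K = nFE°/RT = (2)(96500)(2.45)/((8.314)(298)) = 190.85.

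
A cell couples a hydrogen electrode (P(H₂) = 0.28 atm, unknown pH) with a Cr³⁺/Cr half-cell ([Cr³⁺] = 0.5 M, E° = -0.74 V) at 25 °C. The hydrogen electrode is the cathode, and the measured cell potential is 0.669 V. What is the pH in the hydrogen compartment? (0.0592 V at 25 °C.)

E°_cell = 0.74 V and n = 6.
log Q = n(E° − E)/0.0592 = 6×(0.74 − 0.669)/0.0592 = 7.196.
With Q = [Cr³⁺]^2·P(H₂)^3 / [H⁺]^6, solving for [H⁺] gives log[H⁺] = -1.576, so pH = 1.58.

pH = 1.58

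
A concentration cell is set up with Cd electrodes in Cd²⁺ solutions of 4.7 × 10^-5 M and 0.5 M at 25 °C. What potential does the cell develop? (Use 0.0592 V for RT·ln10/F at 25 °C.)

0.12 V

Both half-cells are Cd²⁺/Cd, so E°_cell = 0. The concentrated side is the cathode; the cell reaction moves Cd²⁺ from high to low concentration with n = 2.
Q = [Cd²⁺]_dilute/[Cd²⁺]_conc = 4.7 × 10^-5/0.5 = 9.4 × 10^-5.
E = 0 − (0.0592/2) log Q = −(0.0592/2)(-4.027) = 0.1192 V.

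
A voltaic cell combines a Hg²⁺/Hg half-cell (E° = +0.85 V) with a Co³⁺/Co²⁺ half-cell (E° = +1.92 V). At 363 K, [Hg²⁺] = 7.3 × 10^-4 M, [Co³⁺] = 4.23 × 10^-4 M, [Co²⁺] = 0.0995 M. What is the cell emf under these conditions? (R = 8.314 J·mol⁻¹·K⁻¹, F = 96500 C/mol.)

The Co³⁺/Co²⁺ couple has the higher reduction potential and acts as the cathode, so E°_cell = +1.92 − (+0.85) = 1.07 V.
Balancing electrons gives n = 2; the reaction quotient is Q = [Hg²⁺]·[Co²⁺]^2/[Co³⁺]^2 = 40.4.
E = E° − (RT/nF) ln Q = 1.07 − (8.314×363)/(2×96500) × (3.699) = 1.070 − 0.058 = 1.012 V.

1.01 V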